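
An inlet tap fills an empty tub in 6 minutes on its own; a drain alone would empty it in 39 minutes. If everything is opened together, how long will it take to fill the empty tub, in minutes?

78/11 minutes

Net rate = 1/6 − 1/39 = (13 − 2)/78 = 11/78 per minute.
Filling time = 1 ÷ (11/78) = 78/11 minutes.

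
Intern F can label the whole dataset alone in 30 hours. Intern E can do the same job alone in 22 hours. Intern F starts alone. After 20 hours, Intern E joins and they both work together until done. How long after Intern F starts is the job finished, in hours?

In the first 20 hours Intern F alone does 20/30 = 2/3 of the job, leaving 1/3.
Once everyone is working, combined rate: 1/30 + 1/22 = (11 + 15)/330 = 26/330 = 13/165 per hour.
Remaining 1/3 at 13/165 per hour takes 55/13 hours.
Total from the start = 20 + 55/13 = 315/13 hours.

315/13 hours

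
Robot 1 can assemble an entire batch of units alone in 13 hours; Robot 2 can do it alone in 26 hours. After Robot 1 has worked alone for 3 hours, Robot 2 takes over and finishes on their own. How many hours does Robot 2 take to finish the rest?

20 hours

In 3 hours Robot 1 does 3/13 of the job, leaving 10/13.
Robot 2 works at 1/26 per hour, so finishing takes 10/13 ÷ 1/26 = 20 hours.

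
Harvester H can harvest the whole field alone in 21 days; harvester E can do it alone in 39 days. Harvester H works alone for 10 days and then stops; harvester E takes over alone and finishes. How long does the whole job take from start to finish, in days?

In 10 days harvester H does 10/21 of the job, leaving 11/21.
Harvester E works at 1/39 per day, so finishing takes 11/21 ÷ 1/39 = 143/7 days.
Total time = 10 + 143/7 = 213/7 days.

213/7 days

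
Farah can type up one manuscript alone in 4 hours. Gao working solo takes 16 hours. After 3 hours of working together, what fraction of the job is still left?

1/16

Combined rate: 1/4 + 1/16 = (4 + 1)/16 = 5/16 per hour.
In 3 hours they complete 3·5/16 = 15/16 of the job.
So 1/16 remains.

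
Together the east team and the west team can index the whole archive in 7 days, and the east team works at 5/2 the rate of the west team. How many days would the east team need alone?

Let the west team's rate be r; then the east team's rate is (5/2)r, so together (5/2 + 1)r = (7/2)r = 1/7.
Thus r = 2/49 per day.
The west team alone: 49/2 days; the east team alone: 49/5 days.

49/5 days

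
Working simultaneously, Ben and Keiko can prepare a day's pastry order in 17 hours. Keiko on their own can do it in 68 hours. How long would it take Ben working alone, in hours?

Combined rate is 1/17 per hour.
Known contribution: 1/68 per hour.
So Ben's rate is 1/17 − 1/68 = 3/68, meaning 68/3 hours alone.

68/3 hours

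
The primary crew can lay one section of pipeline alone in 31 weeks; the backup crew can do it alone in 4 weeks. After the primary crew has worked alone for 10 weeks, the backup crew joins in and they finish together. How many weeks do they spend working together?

12/5 weeks

In 10 weeks the primary crew does 10/31 of the job, leaving 21/31.
The primary crew and the backup crew together work at 35/124 per week, so finishing takes 21/31 ÷ 35/124 = 12/5 weeks.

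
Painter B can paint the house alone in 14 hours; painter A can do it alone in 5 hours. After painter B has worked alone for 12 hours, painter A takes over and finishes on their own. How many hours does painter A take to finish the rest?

5/7 hours

In 12 hours painter B does 12/14 = 6/7 of the job, leaving 1/7.
Painter A works at 1/5 per hour, so finishing takes 1/7 ÷ 1/5 = 5/7 hours.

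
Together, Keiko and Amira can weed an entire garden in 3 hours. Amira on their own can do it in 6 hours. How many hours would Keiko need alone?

6 hours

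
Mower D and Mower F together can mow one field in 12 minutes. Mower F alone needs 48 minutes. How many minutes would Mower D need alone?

16 minutes

Combined rate is 1/12 per minute.
Known contribution: 1/48 per minute.
So Mower D's rate is 1/12 − 1/48 = 1/16, meaning 16 minutes alone.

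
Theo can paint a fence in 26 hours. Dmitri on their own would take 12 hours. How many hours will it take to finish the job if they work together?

156/19 hours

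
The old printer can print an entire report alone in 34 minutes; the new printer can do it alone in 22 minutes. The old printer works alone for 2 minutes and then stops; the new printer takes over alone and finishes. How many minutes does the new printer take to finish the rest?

352/17 minutes

In 2 minutes the old printer does 2/34 = 1/17 of the job, leaving 16/17.
The new printer works at 1/22 per minute, so finishing takes 16/17 ÷ 1/22 = 352/17 minutes.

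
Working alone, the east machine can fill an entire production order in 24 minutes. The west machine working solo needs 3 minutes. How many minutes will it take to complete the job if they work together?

8/3 minutes

With two workers the combined time is the product over the sum: 24·3/(24+3) = 72/27 = 8/3 minutes.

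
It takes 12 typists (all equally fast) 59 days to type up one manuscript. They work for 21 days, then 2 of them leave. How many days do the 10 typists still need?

228/5 days

One typist does 1/708 of the job per day.
After 21 days with 12 typists, 21/59 is done (38/59 left).
With 10 typists the rate is 10/708 = 5/354, so the rest takes 38/59 ÷ 5/354 = 228/5 days.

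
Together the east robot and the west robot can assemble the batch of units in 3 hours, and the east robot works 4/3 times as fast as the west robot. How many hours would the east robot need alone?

21/4 hours

Let the west robot's rate be r; then the east robot's rate is (4/3)r, so together (4/3 + 1)r = (7/3)r = 1/3.
Thus r = 1/7 per hour.
The west robot alone: 7 hours; the east robot alone: 21/4 hours.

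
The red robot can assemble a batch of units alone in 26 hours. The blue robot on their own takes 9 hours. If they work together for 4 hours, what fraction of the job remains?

47/117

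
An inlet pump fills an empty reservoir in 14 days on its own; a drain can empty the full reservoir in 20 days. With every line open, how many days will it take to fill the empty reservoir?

Net rate = 1/14 − 1/20 = (10 − 7)/140 = 3/140 per day.
Filling time = 1 ÷ (3/140) = 140/3 days.

140/3 days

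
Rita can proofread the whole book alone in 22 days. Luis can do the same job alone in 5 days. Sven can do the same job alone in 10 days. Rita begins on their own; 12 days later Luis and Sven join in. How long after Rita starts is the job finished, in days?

In the first 12 days Rita alone does 12/22 = 6/11 of the job, leaving 5/11.
Once everyone is working, combined rate: 1/22 + 1/5 + 1/10 = (5 + 22 + 11)/110 = 38/110 = 19/55 per day.
Remaining 5/11 at 19/55 per day takes 25/19 days.
Total from the start = 12 + 25/19 = 253/19 days.

253/19 days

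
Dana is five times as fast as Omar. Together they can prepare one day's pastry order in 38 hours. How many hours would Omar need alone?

228 hours

Let Omar's rate be r; then Dana's rate is 5r, so together (5 + 1)r = 6r = 1/38.
Thus r = 1/228 per hour.
Omar alone: 228 hours; Dana alone: 228/5 hours.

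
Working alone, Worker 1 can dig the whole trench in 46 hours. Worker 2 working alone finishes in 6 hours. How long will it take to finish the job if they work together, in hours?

69/13 hours

With two workers the combined time is the product over the sum: 46·6/(46+6) = 276/52 = 69/13 hours.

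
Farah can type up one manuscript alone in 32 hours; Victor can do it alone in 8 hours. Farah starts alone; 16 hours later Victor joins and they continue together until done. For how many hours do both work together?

In 16 hours Farah does 16/32 = 1/2 of the job, leaving 1/2.
Farah and Victor together work at 5/32 per hour, so finishing takes 1/2 ÷ 5/32 = 16/5 hours.

16/5 hours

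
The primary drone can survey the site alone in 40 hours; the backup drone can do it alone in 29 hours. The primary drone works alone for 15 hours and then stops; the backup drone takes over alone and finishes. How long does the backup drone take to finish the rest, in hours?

In 15 hours the primary drone does 15/40 = 3/8 of the job, leaving 5/8.
The backup drone works at 1/29 per hour, so finishing takes 5/8 ÷ 1/29 = 145/8 hours.

145/8 hours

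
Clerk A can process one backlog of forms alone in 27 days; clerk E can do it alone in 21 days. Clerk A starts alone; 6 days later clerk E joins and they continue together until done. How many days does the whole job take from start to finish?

243/16 days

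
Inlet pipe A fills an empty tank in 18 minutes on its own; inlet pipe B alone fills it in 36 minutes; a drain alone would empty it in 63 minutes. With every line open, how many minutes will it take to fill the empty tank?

252/17 minutes

Net rate = 1/18 + 1/36 − 1/63 = (14 + 7 − 4)/252 = 17/252 per minute.
Filling time = 1 ÷ (17/252) = 252/17 minutes.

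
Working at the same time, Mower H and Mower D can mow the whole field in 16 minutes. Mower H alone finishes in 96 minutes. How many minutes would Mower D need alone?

96/5 minutes

Combined rate is 1/16 per minute.
Known contribution: 1/96 per minute.
So Mower D's rate is 1/16 − 1/96 = 5/96, meaning 96/5 minutes alone.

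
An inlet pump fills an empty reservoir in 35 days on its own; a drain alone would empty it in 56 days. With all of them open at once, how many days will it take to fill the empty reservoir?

Net rate = 1/35 − 1/56 = (8 − 5)/280 = 3/280 per day.
Filling time = 1 ÷ (3/280) = 280/3 days.

280/3 days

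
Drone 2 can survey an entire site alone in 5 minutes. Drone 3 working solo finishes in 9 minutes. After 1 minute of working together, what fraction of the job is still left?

Combined rate: 1/5 + 1/9 = (9 + 5)/45 = 14/45 per minute.
In 1 minute they complete 1·14/45 = 14/45 of the job.
So 31/45 remains.

31/45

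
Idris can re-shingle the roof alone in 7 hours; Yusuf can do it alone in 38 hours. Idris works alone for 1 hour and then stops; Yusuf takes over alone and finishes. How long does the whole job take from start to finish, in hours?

In 1 hour Idris does 1/7 of the job, leaving 6/7.
Yusuf works at 1/38 per hour, so finishing takes 6/7 ÷ 1/38 = 228/7 hours.
Total time = 1 + 228/7 = 235/7 hours.

235/7 hours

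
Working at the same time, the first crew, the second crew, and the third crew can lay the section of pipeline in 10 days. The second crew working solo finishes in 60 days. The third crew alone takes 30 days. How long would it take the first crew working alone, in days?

20 days

Combined rate is 1/10 per day.
Known contribution: 1/60 + 1/30 = (1 + 2)/60 = 3/60 = 1/20 per day.
So the first crew's rate is 1/10 − 1/20 = 1/20, meaning 20 days alone.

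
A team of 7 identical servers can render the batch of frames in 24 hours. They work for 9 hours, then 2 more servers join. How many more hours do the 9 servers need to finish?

One server does 1/168 of the job per hour.
After 9 hours with 7 servers, 3/8 is done (5/8 left).
With 9 servers the rate is 9/168 = 3/56, so the rest takes 5/8 ÷ 3/56 = 35/3 hours.

35/3 hours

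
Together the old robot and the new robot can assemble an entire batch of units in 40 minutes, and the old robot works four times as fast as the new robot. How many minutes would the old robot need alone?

50 minutes

Let the new robot's rate be r; then the old robot's rate is 4r, so together (4 + 1)r = 5r = 1/40.
Thus r = 1/200 per minute.
The new robot alone: 200 minutes; the old robot alone: 50 minutes.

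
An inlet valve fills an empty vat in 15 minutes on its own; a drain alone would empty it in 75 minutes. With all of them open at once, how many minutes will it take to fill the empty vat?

75/4 minutes

Net rate = 1/15 − 1/75 = (5 − 1)/75 = 4/75 per minute.
Filling time = 1 ÷ (4/75) = 75/4 minutes.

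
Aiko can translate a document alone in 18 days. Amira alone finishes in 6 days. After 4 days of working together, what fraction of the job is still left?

1/9

Combined rate: 1/18 + 1/6 = (1 + 3)/18 = 4/18 = 2/9 per day.
In 4 days they complete 4·2/9 = 8/9 of the job.
So 1/9 remains.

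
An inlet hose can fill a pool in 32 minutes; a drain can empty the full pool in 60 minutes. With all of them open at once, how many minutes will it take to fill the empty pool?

480/7 minutes

Net rate = 1/32 − 1/60 = (15 − 8)/480 = 7/480 per minute.
Filling time = 1 ÷ (7/480) = 480/7 minutes.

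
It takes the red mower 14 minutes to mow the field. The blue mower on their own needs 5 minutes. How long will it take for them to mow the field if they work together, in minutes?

70/19 minutes

With two workers the combined time is the product over the sum: 14·5/(14+5) = 70/19 minutes.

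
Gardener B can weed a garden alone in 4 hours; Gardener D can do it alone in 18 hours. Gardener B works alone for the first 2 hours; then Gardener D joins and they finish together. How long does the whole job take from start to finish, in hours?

In 2 hours Gardener B does 2/4 = 1/2 of the job, leaving 1/2.
Gardener B and Gardener D together work at 11/36 per hour, so finishing takes 1/2 ÷ 11/36 = 18/11 hours.
Total time = 2 + 18/11 = 40/11 hours.

40/11 hours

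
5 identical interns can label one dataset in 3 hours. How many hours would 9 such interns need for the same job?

Total work is 5·3 = 15 intern-hours.
With 9 interns: 15/9 = 5/3 hours.

5/3 hours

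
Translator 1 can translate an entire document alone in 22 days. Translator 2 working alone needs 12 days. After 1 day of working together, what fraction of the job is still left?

115/132

Combined rate: 1/22 + 1/12 = (6 + 11)/132 = 17/132 per day.
In 1 day they complete 1·17/132 = 17/132 of the job.
So 115/132 remains.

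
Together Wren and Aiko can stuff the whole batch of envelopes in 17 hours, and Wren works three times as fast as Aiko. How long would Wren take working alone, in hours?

Let Aiko's rate be r; then Wren's rate is 3r, so together (3 + 1)r = 4r = 1/17.
Thus r = 1/68 per hour.
Aiko alone: 68 hours; Wren alone: 68/3 hours.

68/3 hours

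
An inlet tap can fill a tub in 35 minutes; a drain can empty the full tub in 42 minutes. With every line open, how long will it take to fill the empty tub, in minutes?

Net rate = 1/35 − 1/42 = (6 − 5)/210 = 1/210 per minute.
Filling time = 1 ÷ (1/210) = 210 minutes.

210 minutes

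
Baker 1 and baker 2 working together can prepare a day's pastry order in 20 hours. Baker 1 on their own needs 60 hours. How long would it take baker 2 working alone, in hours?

30 hours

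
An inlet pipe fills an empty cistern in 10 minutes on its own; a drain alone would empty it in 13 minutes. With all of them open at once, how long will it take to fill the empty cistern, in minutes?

Net rate = 1/10 − 1/13 = (13 − 10)/130 = 3/130 per minute.
Filling time = 1 ÷ (3/130) = 130/3 minutes.

130/3 minutes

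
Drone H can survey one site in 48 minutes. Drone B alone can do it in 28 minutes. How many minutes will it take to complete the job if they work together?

336/19 minutes

With two workers the combined time is the product over the sum: 48·28/(48+28) = 1344/76 = 336/19 minutes.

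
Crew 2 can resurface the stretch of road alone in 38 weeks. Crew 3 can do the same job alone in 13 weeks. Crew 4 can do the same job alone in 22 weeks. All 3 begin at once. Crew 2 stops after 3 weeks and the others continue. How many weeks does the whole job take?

143/19 weeks

In the first 3 weeks the combined rate is 404/2717, so 1212/2717 of the job is done, leaving 1505/2717.
After Crew 2 leaves the rate is 35/286 per week; the remaining 1505/2717 takes 86/19 weeks.
Total = 3 + 86/19 = 143/19 weeks.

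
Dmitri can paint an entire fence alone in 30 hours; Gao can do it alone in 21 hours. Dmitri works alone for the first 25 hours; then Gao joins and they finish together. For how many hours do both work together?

In 25 hours Dmitri does 25/30 = 5/6 of the job, leaving 1/6.
Dmitri and Gao together work at 17/210 per hour, so finishing takes 1/6 ÷ 17/210 = 35/17 hours.

35/17 hours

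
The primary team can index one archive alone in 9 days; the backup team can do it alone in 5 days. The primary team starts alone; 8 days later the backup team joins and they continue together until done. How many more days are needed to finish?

In 8 days the primary team does 8/9 of the job, leaving 1/9.
The primary team and the backup team together work at 14/45 per day, so finishing takes 1/9 ÷ 14/45 = 5/14 days.

5/14 days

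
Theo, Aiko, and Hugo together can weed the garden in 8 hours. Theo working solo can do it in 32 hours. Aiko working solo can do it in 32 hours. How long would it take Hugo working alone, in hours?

16 hours

Combined rate is 1/8 per hour.
Known contribution: 1/32 + 1/32 = (1 + 1)/32 = 2/32 = 1/16 per hour.
So Hugo's rate is 1/8 − 1/16 = 1/16, meaning 16 hours alone.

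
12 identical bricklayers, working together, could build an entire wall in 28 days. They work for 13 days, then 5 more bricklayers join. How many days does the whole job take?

One bricklayer does 1/336 of the job per day.
After 13 days with 12 bricklayers, 13/28 is done (15/28 left).
With 17 bricklayers the rate is 17/336, so the rest takes 15/28 ÷ 17/336 = 180/17 days.
Total = 13 + 180/17 = 401/17 days.

401/17 days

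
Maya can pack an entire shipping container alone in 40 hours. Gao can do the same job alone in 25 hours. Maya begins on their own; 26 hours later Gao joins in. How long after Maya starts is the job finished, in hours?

408/13 hours

In the first 26 hours Maya alone does 26/40 = 13/20 of the job, leaving 7/20.
Once everyone is working, combined rate: 1/40 + 1/25 = (5 + 8)/200 = 13/200 per hour.
Remaining 7/20 at 13/200 per hour takes 70/13 hours.
Total from the start = 26 + 70/13 = 408/13 hours.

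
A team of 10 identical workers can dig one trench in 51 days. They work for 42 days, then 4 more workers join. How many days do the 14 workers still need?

One worker does 1/510 of the job per day.
After 42 days with 10 workers, 14/17 is done (3/17 left).
With 14 workers the rate is 14/510 = 7/255, so the rest takes 3/17 ÷ 7/255 = 45/7 days.

45/7 days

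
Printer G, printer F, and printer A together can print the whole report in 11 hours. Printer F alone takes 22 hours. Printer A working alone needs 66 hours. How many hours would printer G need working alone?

33 hours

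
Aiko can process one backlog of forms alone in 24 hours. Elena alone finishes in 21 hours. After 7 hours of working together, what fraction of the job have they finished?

5/8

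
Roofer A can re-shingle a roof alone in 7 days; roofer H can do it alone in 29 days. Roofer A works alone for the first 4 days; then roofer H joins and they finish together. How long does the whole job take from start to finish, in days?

In 4 days roofer A does 4/7 of the job, leaving 3/7.
Roofer A and roofer H together work at 36/203 per day, so finishing takes 3/7 ÷ 36/203 = 29/12 days.
Total time = 4 + 29/12 = 77/12 days.

77/12 days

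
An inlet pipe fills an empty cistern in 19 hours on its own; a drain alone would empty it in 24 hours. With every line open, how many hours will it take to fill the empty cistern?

456/5 hours

Net rate = 1/19 − 1/24 = (24 − 19)/456 = 5/456 per hour.
Filling time = 1 ÷ (5/456) = 456/5 hours.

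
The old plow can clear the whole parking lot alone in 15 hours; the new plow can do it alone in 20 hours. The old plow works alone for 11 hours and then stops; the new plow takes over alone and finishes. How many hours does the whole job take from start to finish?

In 11 hours the old plow does 11/15 of the job, leaving 4/15.
The new plow works at 1/20 per hour, so finishing takes 4/15 ÷ 1/20 = 16/3 hours.
Total time = 11 + 16/3 = 49/3 hours.

49/3 hours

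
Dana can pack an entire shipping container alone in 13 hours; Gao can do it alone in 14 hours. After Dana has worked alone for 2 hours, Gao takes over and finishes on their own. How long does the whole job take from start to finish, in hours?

180/13 hours

In 2 hours Dana does 2/13 of the job, leaving 11/13.
Gao works at 1/14 per hour, so finishing takes 11/13 ÷ 1/14 = 154/13 hours.
Total time = 2 + 154/13 = 180/13 hours.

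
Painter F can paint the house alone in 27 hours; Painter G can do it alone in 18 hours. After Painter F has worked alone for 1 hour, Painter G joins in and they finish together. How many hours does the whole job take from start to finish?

In 1 hour Painter F does 1/27 of the job, leaving 26/27.
Painter F and Painter G together work at 5/54 per hour, so finishing takes 26/27 ÷ 5/54 = 52/5 hours.
Total time = 1 + 52/5 = 57/5 hours.

57/5 hours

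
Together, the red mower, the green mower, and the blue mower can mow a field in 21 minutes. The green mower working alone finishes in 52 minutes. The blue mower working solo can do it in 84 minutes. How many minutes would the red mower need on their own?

182/3 minutes

Combined rate is 1/21 per minute.
Known contribution: 1/52 + 1/84 = (21 + 13)/1092 = 34/1092 = 17/546 per minute.
So the red mower's rate is 1/21 − 17/546 = 3/182, meaning 182/3 minutes alone.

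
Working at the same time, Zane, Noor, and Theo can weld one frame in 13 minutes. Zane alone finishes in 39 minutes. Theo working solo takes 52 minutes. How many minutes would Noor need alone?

Combined rate is 1/13 per minute.
Known contribution: 1/39 + 1/52 = (4 + 3)/156 = 7/156 per minute.
So Noor's rate is 1/13 − 7/156 = 5/156, meaning 156/5 minutes alone.

156/5 minutes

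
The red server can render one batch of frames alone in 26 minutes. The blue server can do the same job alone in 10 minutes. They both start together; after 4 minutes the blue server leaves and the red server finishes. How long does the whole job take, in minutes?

78/5 minutes

In the first 4 minutes the combined rate is 9/65, so 36/65 of the job is done, leaving 29/65.
After the blue server leaves the rate is 1/26 per minute; the remaining 29/65 takes 58/5 minutes.
Total = 4 + 58/5 = 78/5 minutes.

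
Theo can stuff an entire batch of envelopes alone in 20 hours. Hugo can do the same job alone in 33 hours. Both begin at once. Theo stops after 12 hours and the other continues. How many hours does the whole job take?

In the first 12 hours the combined rate is 53/660, so 53/55 of the job is done, leaving 2/55.
After Theo leaves the rate is 1/33 per hour; the remaining 2/55 takes 6/5 hours.
Total = 12 + 6/5 = 66/5 hours.

66/5 hours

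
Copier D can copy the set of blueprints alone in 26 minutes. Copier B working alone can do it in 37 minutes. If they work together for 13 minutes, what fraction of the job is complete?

63/74

Combined rate: 1/26 + 1/37 = (37 + 26)/962 = 63/962 per minute.
In 13 minutes they complete 13·63/962 = 63/74 of the job.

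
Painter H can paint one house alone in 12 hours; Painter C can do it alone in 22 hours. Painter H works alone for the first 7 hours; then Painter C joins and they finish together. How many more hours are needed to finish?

55/17 hours

In 7 hours Painter H does 7/12 of the job, leaving 5/12.
Painter H and Painter C together work at 17/132 per hour, so finishing takes 5/12 ÷ 17/132 = 55/17 hours.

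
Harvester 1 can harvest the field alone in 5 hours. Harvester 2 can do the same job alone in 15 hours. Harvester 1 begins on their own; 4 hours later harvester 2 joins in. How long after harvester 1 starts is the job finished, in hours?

In the first 4 hours harvester 1 alone does 4/5 of the job, leaving 1/5.
Once everyone is working, combined rate: 1/5 + 1/15 = (3 + 1)/15 = 4/15 per hour.
Remaining 1/5 at 4/15 per hour takes 3/4 hours.
Total from the start = 4 + 3/4 = 19/4 hours.

19/4 hours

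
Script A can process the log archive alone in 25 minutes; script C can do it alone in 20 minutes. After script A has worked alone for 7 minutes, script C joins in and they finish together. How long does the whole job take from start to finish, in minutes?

In 7 minutes script A does 7/25 of the job, leaving 18/25.
Script A and script C together work at 9/100 per minute, so finishing takes 18/25 ÷ 9/100 = 8 minutes.
Total time = 7 + 8 = 15 minutes.

15 minutes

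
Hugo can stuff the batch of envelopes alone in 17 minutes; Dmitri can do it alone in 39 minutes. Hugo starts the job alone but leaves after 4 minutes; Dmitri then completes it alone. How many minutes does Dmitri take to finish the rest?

In 4 minutes Hugo does 4/17 of the job, leaving 13/17.
Dmitri works at 1/39 per minute, so finishing takes 13/17 ÷ 1/39 = 507/17 minutes.

507/17 minutes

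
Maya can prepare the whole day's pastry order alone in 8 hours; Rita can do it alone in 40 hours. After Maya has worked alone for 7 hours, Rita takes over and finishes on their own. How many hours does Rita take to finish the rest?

In 7 hours Maya does 7/8 of the job, leaving 1/8.
Rita works at 1/40 per hour, so finishing takes 1/8 ÷ 1/40 = 5 hours.

5 hours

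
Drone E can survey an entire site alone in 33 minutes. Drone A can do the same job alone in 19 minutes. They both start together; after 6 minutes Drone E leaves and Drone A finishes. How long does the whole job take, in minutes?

In the first 6 minutes the combined rate is 52/627, so 104/209 of the job is done, leaving 105/209.
After Drone E leaves the rate is 1/19 per minute; the remaining 105/209 takes 105/11 minutes.
Total = 6 + 105/11 = 171/11 minutes.

171/11 minutes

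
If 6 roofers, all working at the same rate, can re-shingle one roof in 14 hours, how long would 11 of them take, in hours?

Total work is 6·14 = 84 roofer-hours.
With 11 roofers: 84/11 hours.

84/11 hours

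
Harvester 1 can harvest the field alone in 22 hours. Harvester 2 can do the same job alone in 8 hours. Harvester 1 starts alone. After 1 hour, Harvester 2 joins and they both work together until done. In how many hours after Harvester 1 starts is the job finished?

In the first 1 hour Harvester 1 alone does 1/22 of the job, leaving 21/22.
Once everyone is working, combined rate: 1/22 + 1/8 = (4 + 11)/88 = 15/88 per hour.
Remaining 21/22 at 15/88 per hour takes 28/5 hours.
Total from the start = 1 + 28/5 = 33/5 hours.

33/5 hours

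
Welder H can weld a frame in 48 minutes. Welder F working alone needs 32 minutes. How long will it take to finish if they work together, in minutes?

96/5 minutes

With two workers the combined time is the product over the sum: 48·32/(48+32) = 1536/80 = 96/5 minutes.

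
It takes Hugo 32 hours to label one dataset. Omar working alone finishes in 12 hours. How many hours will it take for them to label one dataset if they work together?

With two workers the combined time is the product over the sum: 32·12/(32+12) = 384/44 = 96/11 hours.

96/11 hours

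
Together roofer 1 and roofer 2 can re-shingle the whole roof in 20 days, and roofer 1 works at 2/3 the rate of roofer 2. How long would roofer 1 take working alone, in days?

50 days

Let roofer 2's rate be r; then roofer 1's rate is (2/3)r, so together (2/3 + 1)r = (5/3)r = 1/20.
Thus r = 3/100 per day.
Roofer 2 alone: 100/3 days; roofer 1 alone: 50 days.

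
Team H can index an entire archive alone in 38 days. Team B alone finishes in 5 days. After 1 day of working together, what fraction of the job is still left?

147/190

Combined rate: 1/38 + 1/5 = (5 + 38)/190 = 43/190 per day.
In 1 day they complete 1·43/190 = 43/190 of the job.
So 147/190 remains.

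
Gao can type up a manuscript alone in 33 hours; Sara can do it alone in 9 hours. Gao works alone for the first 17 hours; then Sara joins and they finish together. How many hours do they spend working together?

In 17 hours Gao does 17/33 of the job, leaving 16/33.
Gao and Sara together work at 14/99 per hour, so finishing takes 16/33 ÷ 14/99 = 24/7 hours.

24/7 hours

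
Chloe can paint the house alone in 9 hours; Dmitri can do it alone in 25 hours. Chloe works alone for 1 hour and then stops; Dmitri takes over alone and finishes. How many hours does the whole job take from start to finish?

209/9 hours

In 1 hour Chloe does 1/9 of the job, leaving 8/9.
Dmitri works at 1/25 per hour, so finishing takes 8/9 ÷ 1/25 = 200/9 hours.
Total time = 1 + 200/9 = 209/9 hours.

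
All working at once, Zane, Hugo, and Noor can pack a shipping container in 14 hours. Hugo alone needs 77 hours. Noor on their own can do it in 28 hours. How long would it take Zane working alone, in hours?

44 hours

Combined rate is 1/14 per hour.
Known contribution: 1/77 + 1/28 = (4 + 11)/308 = 15/308 per hour.
So Zane's rate is 1/14 − 15/308 = 1/44, meaning 44 hours alone.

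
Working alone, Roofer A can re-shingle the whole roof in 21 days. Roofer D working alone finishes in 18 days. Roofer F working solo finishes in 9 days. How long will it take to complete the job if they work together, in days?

Combined rate: 1/21 + 1/18 + 1/9 = (6 + 7 + 14)/126 = 27/126 = 3/14 per day.
Time = 1 ÷ (3/14) = 14/3 days.

14/3 days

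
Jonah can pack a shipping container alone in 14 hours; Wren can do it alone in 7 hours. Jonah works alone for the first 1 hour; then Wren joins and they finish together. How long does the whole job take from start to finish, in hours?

16/3 hours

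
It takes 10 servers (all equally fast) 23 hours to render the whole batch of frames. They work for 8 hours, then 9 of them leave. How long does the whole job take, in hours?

158 hours

One server does 1/230 of the job per hour.
After 8 hours with 10 servers, 8/23 is done (15/23 left).
With 1 server the rate is 1/230, so the rest takes 15/23 ÷ 1/230 = 150 hours.
Total = 8 + 150 = 158 hours.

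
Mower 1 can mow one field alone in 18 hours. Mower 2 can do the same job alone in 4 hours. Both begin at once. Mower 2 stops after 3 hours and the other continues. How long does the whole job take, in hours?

In the first 3 hours the combined rate is 11/36, so 11/12 of the job is done, leaving 1/12.
After Mower 2 leaves the rate is 1/18 per hour; the remaining 1/12 takes 3/2 hours.
Total = 3 + 3/2 = 9/2 hours.

9/2 hours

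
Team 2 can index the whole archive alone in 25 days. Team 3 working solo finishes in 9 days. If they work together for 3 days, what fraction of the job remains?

41/75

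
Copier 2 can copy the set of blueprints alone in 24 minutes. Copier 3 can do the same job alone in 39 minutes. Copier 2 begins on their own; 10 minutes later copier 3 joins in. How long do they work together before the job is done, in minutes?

In the first 10 minutes copier 2 alone does 10/24 = 5/12 of the job, leaving 7/12.
Once everyone is working, combined rate: 1/24 + 1/39 = (13 + 8)/312 = 21/312 = 7/104 per minute.
Remaining 7/12 at 7/104 per minute takes 26/3 minutes.

26/3 minutes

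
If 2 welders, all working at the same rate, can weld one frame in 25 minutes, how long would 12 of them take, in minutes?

25/6 minutes

Total work is 2·25 = 50 welder-minutes.
With 12 welders: 50/12 = 25/6 minutes.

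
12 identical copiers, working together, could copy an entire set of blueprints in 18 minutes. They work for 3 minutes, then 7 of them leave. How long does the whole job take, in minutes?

39 minutes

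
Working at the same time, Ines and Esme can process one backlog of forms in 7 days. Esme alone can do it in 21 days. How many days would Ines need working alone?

Combined rate is 1/7 per day.
Known contribution: 1/21 per day.
So Ines's rate is 1/7 − 1/21 = 2/21, meaning 21/2 days alone.

21/2 days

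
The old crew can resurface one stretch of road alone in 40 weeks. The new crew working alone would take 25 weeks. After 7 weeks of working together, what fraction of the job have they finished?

91/200

Combined rate: 1/40 + 1/25 = (5 + 8)/200 = 13/200 per week.
In 7 weeks they complete 7·13/200 = 91/200 of the job.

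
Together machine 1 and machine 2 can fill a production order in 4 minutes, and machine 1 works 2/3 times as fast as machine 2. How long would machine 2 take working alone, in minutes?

20/3 minutes

Let machine 2's rate be r; then machine 1's rate is (2/3)r, so together (2/3 + 1)r = (5/3)r = 1/4.
Thus r = 3/20 per minute.
Machine 2 alone: 20/3 minutes; machine 1 alone: 10 minutes.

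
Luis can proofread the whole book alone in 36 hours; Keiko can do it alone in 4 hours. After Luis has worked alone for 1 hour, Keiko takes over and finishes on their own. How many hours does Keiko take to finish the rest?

In 1 hour Luis does 1/36 of the job, leaving 35/36.
Keiko works at 1/4 per hour, so finishing takes 35/36 ÷ 1/4 = 35/9 hours.

35/9 hours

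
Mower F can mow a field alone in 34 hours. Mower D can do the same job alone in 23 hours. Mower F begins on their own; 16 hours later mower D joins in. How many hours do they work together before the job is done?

In the first 16 hours mower F alone does 16/34 = 8/17 of the job, leaving 9/17.
Once everyone is working, combined rate: 1/34 + 1/23 = (23 + 34)/782 = 57/782 per hour.
Remaining 9/17 at 57/782 per hour takes 138/19 hours.

138/19 hours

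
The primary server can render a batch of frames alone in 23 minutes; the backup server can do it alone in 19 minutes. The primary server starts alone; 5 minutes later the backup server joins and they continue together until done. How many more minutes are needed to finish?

57/7 minutes

In 5 minutes the primary server does 5/23 of the job, leaving 18/23.
The primary server and the backup server together work at 42/437 per minute, so finishing takes 18/23 ÷ 42/437 = 57/7 minutes.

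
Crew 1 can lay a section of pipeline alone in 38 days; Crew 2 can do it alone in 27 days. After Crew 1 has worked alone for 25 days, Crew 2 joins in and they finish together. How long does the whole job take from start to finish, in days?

152/5 days

In 25 days Crew 1 does 25/38 of the job, leaving 13/38.
Crew 1 and Crew 2 together work at 65/1026 per day, so finishing takes 13/38 ÷ 65/1026 = 27/5 days.
Total time = 25 + 27/5 = 152/5 days.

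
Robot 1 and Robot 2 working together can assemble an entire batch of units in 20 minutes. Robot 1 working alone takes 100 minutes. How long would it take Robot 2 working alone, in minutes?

Combined rate is 1/20 per minute.
Known contribution: 1/100 per minute.
So Robot 2's rate is 1/20 − 1/100 = 1/25, meaning 25 minutes alone.

25 minutes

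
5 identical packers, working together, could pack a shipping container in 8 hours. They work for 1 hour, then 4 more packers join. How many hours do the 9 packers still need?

35/9 hours

One packer does 1/40 of the job per hour.
After 1 hour with 5 packers, 1/8 is done (7/8 left).
With 9 packers the rate is 9/40, so the rest takes 7/8 ÷ 9/40 = 35/9 hours.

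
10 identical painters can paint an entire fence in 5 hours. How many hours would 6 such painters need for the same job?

Total work is 10·5 = 50 painter-hours.
With 6 painters: 50/6 = 25/3 hours.

25/3 hours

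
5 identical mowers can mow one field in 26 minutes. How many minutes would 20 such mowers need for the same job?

Total work is 5·26 = 130 mower-minutes.
With 20 mowers: 130/20 = 13/2 minutes.

13/2 minutes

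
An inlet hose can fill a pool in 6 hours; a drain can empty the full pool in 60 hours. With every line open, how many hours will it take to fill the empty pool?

20/3 hours

Net rate = 1/6 − 1/60 = (10 − 1)/60 = 9/60 = 3/20 per hour.
Filling time = 1 ÷ (3/20) = 20/3 hours.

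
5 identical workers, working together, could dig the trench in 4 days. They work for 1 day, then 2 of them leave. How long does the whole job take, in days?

6 days

One worker does 1/20 of the job per day.
After 1 day with 5 workers, 1/4 is done (3/4 left).
With 3 workers the rate is 3/20, so the rest takes 3/4 ÷ 3/20 = 5 days.
Total = 1 + 5 = 6 days.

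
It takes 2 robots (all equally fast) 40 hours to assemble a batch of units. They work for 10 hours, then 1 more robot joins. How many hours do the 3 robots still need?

20 hours

One robot does 1/80 of the job per hour.
After 10 hours with 2 robots, 1/4 is done (3/4 left).
With 3 robots the rate is 3/80, so the rest takes 3/4 ÷ 3/80 = 20 hours.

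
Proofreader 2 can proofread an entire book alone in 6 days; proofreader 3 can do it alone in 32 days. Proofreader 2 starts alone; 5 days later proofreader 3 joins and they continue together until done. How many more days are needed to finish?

In 5 days proofreader 2 does 5/6 of the job, leaving 1/6.
Proofreader 2 and proofreader 3 together work at 19/96 per day, so finishing takes 1/6 ÷ 19/96 = 16/19 days.

16/19 days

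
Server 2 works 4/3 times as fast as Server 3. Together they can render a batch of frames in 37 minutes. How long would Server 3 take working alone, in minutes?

Let Server 3's rate be r; then Server 2's rate is (4/3)r, so together (4/3 + 1)r = (7/3)r = 1/37.
Thus r = 3/259 per minute.
Server 3 alone: 259/3 minutes; Server 2 alone: 259/4 minutes.

259/3 minutes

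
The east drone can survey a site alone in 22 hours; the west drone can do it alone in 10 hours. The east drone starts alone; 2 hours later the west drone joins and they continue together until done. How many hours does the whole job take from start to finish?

33/4 hours

In 2 hours the east drone does 2/22 = 1/11 of the job, leaving 10/11.
The east drone and the west drone together work at 8/55 per hour, so finishing takes 10/11 ÷ 8/55 = 25/4 hours.
Total time = 2 + 25/4 = 33/4 hours.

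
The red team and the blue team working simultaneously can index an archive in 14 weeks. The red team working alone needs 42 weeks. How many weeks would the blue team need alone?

21 weeks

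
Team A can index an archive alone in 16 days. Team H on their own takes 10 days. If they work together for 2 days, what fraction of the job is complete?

13/40

Combined rate: 1/16 + 1/10 = (5 + 8)/80 = 13/80 per day.
In 2 days they complete 2·13/80 = 13/40 of the job.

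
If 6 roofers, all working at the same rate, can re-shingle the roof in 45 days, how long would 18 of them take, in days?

Total work is 6·45 = 270 roofer-days.
With 18 roofers: 270/18 = 15 days.

15 days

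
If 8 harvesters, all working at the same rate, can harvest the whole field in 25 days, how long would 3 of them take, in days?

Total work is 8·25 = 200 harvester-days.
With 3 harvesters: 200/3 days.

200/3 days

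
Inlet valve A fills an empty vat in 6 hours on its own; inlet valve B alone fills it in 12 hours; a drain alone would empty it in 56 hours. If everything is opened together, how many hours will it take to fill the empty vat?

56/13 hours

Net rate = 1/6 + 1/12 − 1/56 = (28 + 14 − 3)/168 = 39/168 = 13/56 per hour.
Filling time = 1 ÷ (13/56) = 56/13 hours.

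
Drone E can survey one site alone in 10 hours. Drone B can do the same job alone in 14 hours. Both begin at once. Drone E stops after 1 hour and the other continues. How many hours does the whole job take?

63/5 hours

In the first 1 hour the combined rate is 6/35, so 6/35 of the job is done, leaving 29/35.
After drone E leaves the rate is 1/14 per hour; the remaining 29/35 takes 58/5 hours.
Total = 1 + 58/5 = 63/5 hours.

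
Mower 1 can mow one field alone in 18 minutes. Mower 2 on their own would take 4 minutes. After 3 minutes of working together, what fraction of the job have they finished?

Combined rate: 1/18 + 1/4 = (2 + 9)/36 = 11/36 per minute.
In 3 minutes they complete 3·11/36 = 11/12 of the job.

11/12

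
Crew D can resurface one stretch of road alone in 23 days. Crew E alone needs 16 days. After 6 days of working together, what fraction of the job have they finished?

117/184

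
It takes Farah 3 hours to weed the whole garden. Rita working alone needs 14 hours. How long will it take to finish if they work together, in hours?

42/17 hours

With two workers the combined time is the product over the sum: 3·14/(3+14) = 42/17 hours.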